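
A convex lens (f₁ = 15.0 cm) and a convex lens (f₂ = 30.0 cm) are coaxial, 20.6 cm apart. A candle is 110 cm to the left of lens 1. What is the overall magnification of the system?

m = -0.177

Lens 1: 1/d_i1 = 1/(15.0) − 1/(110) = 0.05758, so d_i1 = 17.37 cm; m₁ = −d_i1/d_o1 = -0.1579.
d_o2 = 20.6 − (17.37) = 3.230 cm.
Lens 2: 1/d_i2 = 1/(30.0) − 1/(3.230) = -0.2763, so d_i2 = -3.620 cm; m₂ = −d_i2/d_o2 = +1.121.
m = m₁·m₂ = (-0.1579)(+1.121) = -0.177.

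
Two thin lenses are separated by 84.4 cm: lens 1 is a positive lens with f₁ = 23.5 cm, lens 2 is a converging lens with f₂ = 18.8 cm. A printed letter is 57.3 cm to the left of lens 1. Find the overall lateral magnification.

m = +0.507

Lens 1: 1/d_i1 = 1/(23.5) − 1/(57.3) = 0.02510, so d_i1 = 39.84 cm; m₁ = −d_i1/d_o1 = -0.6953.
d_o2 = 84.4 − (39.84) = 44.56 cm.
Lens 2: 1/d_i2 = 1/(18.8) − 1/(44.56) = 0.03075, so d_i2 = 32.52 cm; m₂ = −d_i2/d_o2 = -0.7298.
m = m₁·m₂ = (-0.6953)(-0.7298) = +0.507.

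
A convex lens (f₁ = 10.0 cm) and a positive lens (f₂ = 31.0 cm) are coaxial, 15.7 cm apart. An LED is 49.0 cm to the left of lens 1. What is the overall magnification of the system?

Lens 1: 1/d_i1 = 1/(10.0) − 1/(49.0) = 0.07959, so d_i1 = 12.56 cm; m₁ = −d_i1/d_o1 = -0.2563.
d_o2 = 15.7 − (12.56) = 3.140 cm.
Lens 2: 1/d_i2 = 1/(31.0) − 1/(3.140) = -0.2862, so d_i2 = -3.494 cm; m₂ = −d_i2/d_o2 = +1.113.
m = m₁·m₂ = (-0.2563)(+1.113) = -0.285.

m = -0.285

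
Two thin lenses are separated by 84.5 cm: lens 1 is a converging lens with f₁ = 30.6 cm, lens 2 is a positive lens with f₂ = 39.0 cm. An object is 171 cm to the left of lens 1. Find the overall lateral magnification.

Lens 1: 1/d_i1 = 1/(30.6) − 1/(171) = 0.02683, so d_i1 = 37.27 cm; m₁ = −d_i1/d_o1 = -0.2180.
d_o2 = 84.5 − (37.27) = 47.23 cm.
Lens 2: 1/d_i2 = 1/(39.0) − 1/(47.23) = 0.004468, so d_i2 = 223.8 cm; m₂ = −d_i2/d_o2 = -4.739.
m = m₁·m₂ = (-0.2180)(-4.739) = +1.03.

m = +1.03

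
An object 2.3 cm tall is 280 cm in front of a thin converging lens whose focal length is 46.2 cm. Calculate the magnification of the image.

1/d_i = 1/f − 1/d_o = 1/(46.20) − 1/(280) = 0.01807, so d_i = 55.33 cm.
m = −d_i/d_o = −(55.33)/(280) = -0.198.
The image is real, inverted and reduced, on the far side of the lens.

m = -0.198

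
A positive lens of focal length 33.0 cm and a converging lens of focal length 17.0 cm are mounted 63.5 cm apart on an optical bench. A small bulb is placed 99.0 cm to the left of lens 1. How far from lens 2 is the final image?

Lens 1: 1/d_i1 = 1/f₁ − 1/d_o1 = 1/(33.0) − 1/(99.0) = 0.02020, so d_i1 = 49.50 cm.
The intermediate image is 49.50 cm to the right of lens 1, which is 63.5 − (49.50) = 14.00 cm to the left of lens 2, so d_o2 = +14.00 cm.
Lens 2: 1/d_i2 = 1/f₂ − 1/d_o2 = 1/(17.0) − 1/(14.00) = -0.01261, so d_i2 = -79.3 cm.
The final image is virtual, 79.3 cm to the left of lens 2 (overall magnification ≈ -2.8).

79.3 cm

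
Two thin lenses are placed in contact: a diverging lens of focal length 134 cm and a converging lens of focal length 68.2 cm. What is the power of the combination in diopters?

P = +0.720 D

P₁ = 1/f₁ = 1/(-1.34 m) = -0.7463 D; P₂ = 1/f₂ = 1/(0.682 m) = +1.466 D.
For thin lenses in contact, P = P₁ + P₂ = (-0.7463) + (+1.466) = +0.720 D.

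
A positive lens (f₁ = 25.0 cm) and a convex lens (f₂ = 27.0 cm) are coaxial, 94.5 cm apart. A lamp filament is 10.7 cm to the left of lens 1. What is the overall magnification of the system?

Lens 1: 1/d_i1 = 1/(25.0) − 1/(10.7) = -0.05346, so d_i1 = -18.71 cm; m₁ = −d_i1/d_o1 = +1.749.
d_o2 = 94.5 − (-18.71) = 113.2 cm.
Lens 2: 1/d_i2 = 1/(27.0) − 1/(113.2) = 0.02820, so d_i2 = 35.46 cm; m₂ = −d_i2/d_o2 = -0.3132.
m = m₁·m₂ = (+1.749)(-0.3132) = -0.548.

m = -0.548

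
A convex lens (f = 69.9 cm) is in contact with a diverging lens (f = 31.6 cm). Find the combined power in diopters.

P = -1.73 D

P₁ = 1/f₁ = 1/(0.699 m) = +1.431 D; P₂ = 1/f₂ = 1/(-0.316 m) = -3.165 D.
For thin lenses in contact, P = P₁ + P₂ = (+1.431) + (-3.165) = -1.73 D.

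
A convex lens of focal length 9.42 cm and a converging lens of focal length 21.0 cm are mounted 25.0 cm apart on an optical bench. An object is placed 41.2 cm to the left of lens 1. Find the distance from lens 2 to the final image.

Lens 1: 1/d_i1 = 1/f₁ − 1/d_o1 = 1/(9.42) − 1/(41.2) = 0.08189, so d_i1 = 12.21 cm.
The intermediate image is 12.21 cm to the right of lens 1, which is 25.0 − (12.21) = 12.79 cm to the left of lens 2, so d_o2 = +12.79 cm.
Lens 2: 1/d_i2 = 1/f₂ − 1/d_o2 = 1/(21.0) − 1/(12.79) = -0.03057, so d_i2 = -32.7 cm.
The final image is virtual, 32.7 cm to the left of lens 2 (overall magnification ≈ -0.76).

32.7 cm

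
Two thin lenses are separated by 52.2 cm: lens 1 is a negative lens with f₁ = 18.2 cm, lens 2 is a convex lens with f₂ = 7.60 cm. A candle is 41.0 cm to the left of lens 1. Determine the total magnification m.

m = -0.0408

f₁ = −18.2 cm (diverging).
Lens 1: 1/d_i1 = 1/(-18.2) − 1/(41.0) = -0.07934, so d_i1 = -12.60 cm; m₁ = −d_i1/d_o1 = +0.3073.
d_o2 = 52.2 − (-12.60) = 64.80 cm.
Lens 2: 1/d_i2 = 1/(7.60) − 1/(64.80) = 0.1161, so d_i2 = 8.610 cm; m₂ = −d_i2/d_o2 = -0.1329.
m = m₁·m₂ = (+0.3073)(-0.1329) = -0.0408.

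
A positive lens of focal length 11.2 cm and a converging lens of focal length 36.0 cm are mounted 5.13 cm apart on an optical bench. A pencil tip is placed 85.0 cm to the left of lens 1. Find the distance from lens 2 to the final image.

6.39 cm

Lens 1: 1/d_i1 = 1/f₁ − 1/d_o1 = 1/(11.2) − 1/(85.0) = 0.07752, so d_i1 = 12.90 cm.
The intermediate image is 12.90 cm to the right of lens 1, which lies 7.770 cm to the right of lens 2 — a virtual object — so d_o2 = −7.770 cm.
Lens 2: 1/d_i2 = 1/f₂ − 1/d_o2 = 1/(36.0) − 1/(-7.770) = 0.1565, so d_i2 = 6.39 cm.
The final image is real, 6.39 cm to the right of lens 2 (overall magnification ≈ -0.12).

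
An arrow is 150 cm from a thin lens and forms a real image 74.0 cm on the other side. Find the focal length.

Real image ⇒ d_i = +74.0 cm.
1/f = 1/d_o + 1/d_i = 1/(150) + 1/(74.0) = 0.02018, so f = 49.6 cm.
Since f is positive, the thin lens is converging.

f = 49.6 cm (converging)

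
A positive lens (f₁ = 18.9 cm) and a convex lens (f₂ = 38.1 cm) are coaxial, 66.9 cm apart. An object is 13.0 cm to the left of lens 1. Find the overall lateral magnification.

Lens 1: 1/d_i1 = 1/(18.9) − 1/(13.0) = -0.02401, so d_i1 = -41.64 cm; m₁ = −d_i1/d_o1 = +3.203.
d_o2 = 66.9 − (-41.64) = 108.5 cm.
Lens 2: 1/d_i2 = 1/(38.1) − 1/(108.5) = 0.01703, so d_i2 = 58.72 cm; m₂ = −d_i2/d_o2 = -0.5412.
m = m₁·m₂ = (+3.203)(-0.5412) = -1.73.

m = -1.73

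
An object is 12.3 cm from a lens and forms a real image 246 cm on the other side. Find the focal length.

f = 11.7 cm (converging)

Real image ⇒ d_i = +246 cm.
1/f = 1/d_o + 1/d_i = 1/(12.3) + 1/(246) = 0.08537, so f = 11.7 cm.
Since f is positive, the lens is converging.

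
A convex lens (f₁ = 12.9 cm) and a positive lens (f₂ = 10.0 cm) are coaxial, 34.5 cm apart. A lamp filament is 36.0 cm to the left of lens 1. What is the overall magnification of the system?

m = +1.27

Lens 1: 1/d_i1 = 1/(12.9) − 1/(36.0) = 0.04974, so d_i1 = 20.10 cm; m₁ = −d_i1/d_o1 = -0.5583.
d_o2 = 34.5 − (20.10) = 14.40 cm.
Lens 2: 1/d_i2 = 1/(10.0) − 1/(14.40) = 0.03056, so d_i2 = 32.73 cm; m₂ = −d_i2/d_o2 = -2.273.
m = m₁·m₂ = (-0.5583)(-2.273) = +1.27.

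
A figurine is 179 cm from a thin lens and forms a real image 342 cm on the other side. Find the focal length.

Real image ⇒ d_i = +342 cm.
1/f = 1/d_o + 1/d_i = 1/(179) + 1/(342) = 0.008511, so f = 118 cm.
Since f is positive, the thin lens is converging.

f = 118 cm (converging)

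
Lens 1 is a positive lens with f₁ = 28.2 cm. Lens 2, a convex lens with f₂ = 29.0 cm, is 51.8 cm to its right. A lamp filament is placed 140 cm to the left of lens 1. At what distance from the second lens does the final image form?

38.2 cm

Lens 1: 1/d_i1 = 1/f₁ − 1/d_o1 = 1/(28.2) − 1/(140) = 0.02832, so d_i1 = 35.31 cm.
The intermediate image is 35.31 cm to the right of lens 1, which is 51.8 − (35.31) = 16.49 cm to the left of lens 2, so d_o2 = +16.49 cm.
Lens 2: 1/d_i2 = 1/f₂ − 1/d_o2 = 1/(29.0) − 1/(16.49) = -0.02616, so d_i2 = -38.2 cm.
The final image is virtual, 38.2 cm to the left of lens 2 (overall magnification ≈ -0.58).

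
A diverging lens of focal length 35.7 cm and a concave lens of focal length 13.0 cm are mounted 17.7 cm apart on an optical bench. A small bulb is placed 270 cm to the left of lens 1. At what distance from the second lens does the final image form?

Lens 1 is diverging, so f₁ = −35.7 cm.
Lens 1: 1/d_i1 = 1/f₁ − 1/d_o1 = 1/(-35.7) − 1/(270) = -0.03171, so d_i1 = -31.53 cm.
The intermediate image is 31.53 cm to the left of lens 1 (virtual), which is 17.7 − (-31.53) = 49.23 cm to the left of lens 2, so d_o2 = +49.23 cm.
Lens 2 is diverging, so f₂ = −13.0 cm.
Lens 2: 1/d_i2 = 1/f₂ − 1/d_o2 = 1/(-13.0) − 1/(49.23) = -0.09724, so d_i2 = -10.3 cm.
The final image is virtual, 10.3 cm to the left of lens 2 (overall magnification ≈ 0.024).

10.3 cm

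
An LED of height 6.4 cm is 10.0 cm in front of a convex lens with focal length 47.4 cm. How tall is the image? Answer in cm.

8.11 cm

1/d_i = 1/f − 1/d_o = 1/(47.40) − 1/(10.0) = -0.07890, so d_i = -12.67 cm.
m = −d_i/d_o = +1.267.
|h_i| = |m|·h_o = 1.267 × 6.4 = 8.11 cm. The image is virtual, upright and enlarged, on the same side as the object.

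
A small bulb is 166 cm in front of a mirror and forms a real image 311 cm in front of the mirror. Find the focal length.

Real image ⇒ d_i = +311 cm.
1/f = 1/d_o + 1/d_i = 1/(166) + 1/(311) = 0.009240, so f = 108 cm.
Since f is positive, the mirror is concave.

f = 108 cm (concave)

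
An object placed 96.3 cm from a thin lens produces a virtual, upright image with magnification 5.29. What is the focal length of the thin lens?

f = 119 cm (converging)

m = −d_i/d_o ⇒ d_i = −m·d_o = −(+5.29)·(96.3) = -509.4 cm.
1/f = 1/d_o + 1/d_i = 1/(96.3) + 1/(-509.4) = 0.008421, so f = 119 cm.
Since f is positive, the thin lens is converging.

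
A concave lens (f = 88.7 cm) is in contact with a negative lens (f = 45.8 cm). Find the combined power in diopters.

P = -3.31 D

P₁ = 1/f₁ = 1/(-0.887 m) = -1.127 D; P₂ = 1/f₂ = 1/(-0.458 m) = -2.183 D.
For thin lenses in contact, P = P₁ + P₂ = (-1.127) + (-2.183) = -3.31 D.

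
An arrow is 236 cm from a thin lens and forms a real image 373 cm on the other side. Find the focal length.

f = 145 cm (converging)

Real image ⇒ d_i = +373 cm.
1/f = 1/d_o + 1/d_i = 1/(236) + 1/(373) = 0.006918, so f = 145 cm.
Since f is positive, the thin lens is converging.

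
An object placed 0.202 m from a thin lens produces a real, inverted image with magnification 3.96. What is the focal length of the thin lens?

f = 0.161 m (converging)

m = −d_i/d_o ⇒ d_i = −m·d_o = −(-3.96)·(0.202) = 0.7999 m.
1/f = 1/d_o + 1/d_i = 1/(0.202) + 1/(0.7999) = 6.201, so f = 0.161 m.
Since f is positive, the thin lens is converging.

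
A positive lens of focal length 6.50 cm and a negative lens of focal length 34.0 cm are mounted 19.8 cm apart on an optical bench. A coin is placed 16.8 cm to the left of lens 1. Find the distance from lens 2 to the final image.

Lens 1: 1/d_i1 = 1/f₁ − 1/d_o1 = 1/(6.50) − 1/(16.8) = 0.09432, so d_i1 = 10.60 cm.
The intermediate image is 10.60 cm to the right of lens 1, which is 19.8 − (10.60) = 9.200 cm to the left of lens 2, so d_o2 = +9.200 cm.
Lens 2 is diverging, so f₂ = −34.0 cm.
Lens 2: 1/d_i2 = 1/f₂ − 1/d_o2 = 1/(-34.0) − 1/(9.200) = -0.1381, so d_i2 = -7.24 cm.
The final image is virtual, 7.24 cm to the left of lens 2 (overall magnification ≈ -0.50).

7.24 cm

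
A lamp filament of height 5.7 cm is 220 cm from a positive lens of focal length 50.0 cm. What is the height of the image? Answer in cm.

1.68 cm

1/d_i = 1/f − 1/d_o = 1/(50.00) − 1/(220) = 0.01545, so d_i = 64.71 cm.
m = −d_i/d_o = -0.2941.
|h_i| = |m|·h_o = 0.2941 × 5.7 = 1.68 cm. The image is real, inverted and reduced, on the far side of the lens.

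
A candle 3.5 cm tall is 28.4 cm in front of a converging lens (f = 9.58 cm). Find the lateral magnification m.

m = -0.509

1/d_i = 1/f − 1/d_o = 1/(9.580) − 1/(28.4) = 0.06917, so d_i = 14.46 cm.
m = −d_i/d_o = −(14.46)/(28.4) = -0.509.
The image is real, inverted and reduced, on the far side of the lens.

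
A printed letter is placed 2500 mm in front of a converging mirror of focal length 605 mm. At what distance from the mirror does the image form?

798 mm

Mirror equation: 1/v = 1/f − 1/u = 1/(605.0) − 1/(2500) = 0.001653 − 0.0004000 = 0.001253, so v = 798 mm.
The image is real, inverted and reduced, in front of the mirror.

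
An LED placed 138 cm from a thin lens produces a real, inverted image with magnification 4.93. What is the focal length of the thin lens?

f = 115 cm (converging)

m = −d_i/d_o ⇒ d_i = −m·d_o = −(-4.93)·(138) = 680.3 cm.
1/f = 1/d_o + 1/d_i = 1/(138) + 1/(680.3) = 0.008716, so f = 115 cm.
Since f is positive, the thin lens is converging.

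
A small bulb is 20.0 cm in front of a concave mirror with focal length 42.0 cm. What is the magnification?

1/d_i = 1/f − 1/d_o = 1/(42.00) − 1/(20.0) = -0.02619, so d_i = -38.18 cm.
m = −d_i/d_o = −(-38.18)/(20.0) = +1.91.
The image is virtual, upright and enlarged, behind the mirror.

m = +1.91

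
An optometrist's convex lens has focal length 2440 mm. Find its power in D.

P = +0.410 D

f = 244 cm = 2.44 m.
P = 1/f = 1/(2.44 m) = +0.410 D.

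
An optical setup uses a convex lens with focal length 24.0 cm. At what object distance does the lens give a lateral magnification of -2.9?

32.3 cm

m = −d_i/d_o ⇒ d_i = −m·d_o.
1/f = 1/d_o + 1/d_i = 1/d_o − 1/(m·d_o) = (1 − 1/m)/d_o, so d_o = f(1 − 1/m) = (24.00)(1 − 1/(-2.9)) = 32.3 cm.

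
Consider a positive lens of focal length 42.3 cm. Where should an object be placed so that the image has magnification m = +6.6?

35.9 cm

m = −d_i/d_o ⇒ d_i = −m·d_o.
1/f = 1/d_o + 1/d_i = 1/d_o − 1/(m·d_o) = (1 − 1/m)/d_o, so d_o = f(1 − 1/m) = (42.30)(1 − 1/(+6.6)) = 35.9 cm.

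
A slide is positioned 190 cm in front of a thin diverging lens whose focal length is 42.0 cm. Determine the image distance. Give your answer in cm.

34.4 cm

For a diverging lens, f = -42.0 cm.
Thin-lens equation: 1/s_i = 1/f − 1/s_o = 1/(-42.00) − 1/(190) = -0.02381 − 0.005263 = -0.02907, so s_i = -34.4 cm.
The image is virtual, upright and reduced, on the same side as the object.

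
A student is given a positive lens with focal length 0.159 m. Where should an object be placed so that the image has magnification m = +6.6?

0.135 m

m = −d_i/d_o ⇒ d_i = −m·d_o.
1/f = 1/d_o + 1/d_i = 1/d_o − 1/(m·d_o) = (1 − 1/m)/d_o, so d_o = f(1 − 1/m) = (0.1590)(1 − 1/(+6.6)) = 0.135 m.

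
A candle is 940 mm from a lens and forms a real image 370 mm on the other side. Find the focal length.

f = 265 mm (converging)

Real image ⇒ d_i = +370 mm.
1/f = 1/d_o + 1/d_i = 1/(940) + 1/(370) = 0.003767, so f = 265 mm.
Since f is positive, the lens is converging.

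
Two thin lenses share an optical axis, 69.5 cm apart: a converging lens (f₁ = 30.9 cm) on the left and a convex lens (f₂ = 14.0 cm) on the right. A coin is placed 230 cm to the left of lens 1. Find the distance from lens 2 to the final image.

23.9 cm

Lens 1: 1/d_i1 = 1/f₁ − 1/d_o1 = 1/(30.9) − 1/(230) = 0.02801, so d_i1 = 35.70 cm.
The intermediate image is 35.70 cm to the right of lens 1, which is 69.5 − (35.70) = 33.80 cm to the left of lens 2, so d_o2 = +33.80 cm.
Lens 2: 1/d_i2 = 1/f₂ − 1/d_o2 = 1/(14.0) − 1/(33.80) = 0.04184, so d_i2 = 23.9 cm.
The final image is real, 23.9 cm to the right of lens 2 (overall magnification ≈ 0.11).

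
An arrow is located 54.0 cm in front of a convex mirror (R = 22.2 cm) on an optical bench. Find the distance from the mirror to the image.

9.21 cm

f = R/2 = 22.2/2 = 11.10 cm; for a convex mirror, f = -11.10 cm.
Mirror equation: 1/s_i = 1/f − 1/s_o = 1/(-11.10) − 1/(54.0) = -0.09009 − 0.01852 = -0.1086, so s_i = -9.21 cm.
The image is virtual, upright and reduced, behind the mirror.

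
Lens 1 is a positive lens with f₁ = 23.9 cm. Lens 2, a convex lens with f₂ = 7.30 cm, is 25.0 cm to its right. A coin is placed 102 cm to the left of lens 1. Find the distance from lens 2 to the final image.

Lens 1: 1/d_i1 = 1/f₁ − 1/d_o1 = 1/(23.9) − 1/(102) = 0.03204, so d_i1 = 31.21 cm.
The intermediate image is 31.21 cm to the right of lens 1, which lies 6.210 cm to the right of lens 2 — a virtual object — so d_o2 = −6.210 cm.
Lens 2: 1/d_i2 = 1/f₂ − 1/d_o2 = 1/(7.30) − 1/(-6.210) = 0.2980, so d_i2 = 3.36 cm.
The final image is real, 3.36 cm to the right of lens 2 (overall magnification ≈ -0.17).

3.36 cm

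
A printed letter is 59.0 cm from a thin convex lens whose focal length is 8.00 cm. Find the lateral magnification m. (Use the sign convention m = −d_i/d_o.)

m = -0.157

1/d_i = 1/f − 1/d_o = 1/(8.000) − 1/(59.0) = 0.1081, so d_i = 9.255 cm.
m = −d_i/d_o = −(9.255)/(59.0) = -0.157.
The image is real, inverted and reduced, on the far side of the lens.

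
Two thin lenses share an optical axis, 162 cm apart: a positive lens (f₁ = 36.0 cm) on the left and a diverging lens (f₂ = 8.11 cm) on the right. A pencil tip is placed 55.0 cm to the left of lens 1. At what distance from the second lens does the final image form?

Lens 1: 1/d_i1 = 1/f₁ − 1/d_o1 = 1/(36.0) − 1/(55.0) = 0.009596, so d_i1 = 104.2 cm.
The intermediate image is 104.2 cm to the right of lens 1, which is 162 − (104.2) = 57.80 cm to the left of lens 2, so d_o2 = +57.80 cm.
Lens 2 is diverging, so f₂ = −8.11 cm.
Lens 2: 1/d_i2 = 1/f₂ − 1/d_o2 = 1/(-8.11) − 1/(57.80) = -0.1406, so d_i2 = -7.11 cm.
The final image is virtual, 7.11 cm to the left of lens 2 (overall magnification ≈ -0.23).

7.11 cm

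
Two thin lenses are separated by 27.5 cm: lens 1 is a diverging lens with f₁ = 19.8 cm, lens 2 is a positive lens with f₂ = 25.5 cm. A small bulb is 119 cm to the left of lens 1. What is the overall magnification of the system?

f₁ = −19.8 cm (diverging).
Lens 1: 1/d_i1 = 1/(-19.8) − 1/(119) = -0.05891, so d_i1 = -16.98 cm; m₁ = −d_i1/d_o1 = +0.1427.
d_o2 = 27.5 − (-16.98) = 44.48 cm.
Lens 2: 1/d_i2 = 1/(25.5) − 1/(44.48) = 0.01673, so d_i2 = 59.76 cm; m₂ = −d_i2/d_o2 = -1.344.
m = m₁·m₂ = (+0.1427)(-1.344) = -0.192.

m = -0.192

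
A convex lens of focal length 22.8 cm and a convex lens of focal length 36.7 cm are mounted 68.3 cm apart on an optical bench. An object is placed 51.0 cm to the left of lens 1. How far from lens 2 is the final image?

103 cm

Lens 1: 1/d_i1 = 1/f₁ − 1/d_o1 = 1/(22.8) − 1/(51.0) = 0.02425, so d_i1 = 41.23 cm.
The intermediate image is 41.23 cm to the right of lens 1, which is 68.3 − (41.23) = 27.07 cm to the left of lens 2, so d_o2 = +27.07 cm.
Lens 2: 1/d_i2 = 1/f₂ − 1/d_o2 = 1/(36.7) − 1/(27.07) = -0.009693, so d_i2 = -103 cm.
The final image is virtual, 103 cm to the left of lens 2 (overall magnification ≈ -3.1).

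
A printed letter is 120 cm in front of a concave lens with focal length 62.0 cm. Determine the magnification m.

For a concave lens, f = -62.0 cm.
1/d_i = 1/f − 1/d_o = 1/(-62.00) − 1/(120) = -0.02446, so d_i = -40.88 cm.
m = −d_i/d_o = −(-40.88)/(120) = +0.341.
The image is virtual, upright and reduced, on the same side as the object.

m = +0.341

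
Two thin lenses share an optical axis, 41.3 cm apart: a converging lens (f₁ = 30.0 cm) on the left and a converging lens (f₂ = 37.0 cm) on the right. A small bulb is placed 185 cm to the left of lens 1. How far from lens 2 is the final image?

6.45 cm

Lens 1: 1/d_i1 = 1/f₁ − 1/d_o1 = 1/(30.0) − 1/(185) = 0.02793, so d_i1 = 35.81 cm.
The intermediate image is 35.81 cm to the right of lens 1, which is 41.3 − (35.81) = 5.490 cm to the left of lens 2, so d_o2 = +5.490 cm.
Lens 2: 1/d_i2 = 1/f₂ − 1/d_o2 = 1/(37.0) − 1/(5.490) = -0.1551, so d_i2 = -6.45 cm.
The final image is virtual, 6.45 cm to the left of lens 2 (overall magnification ≈ -0.23).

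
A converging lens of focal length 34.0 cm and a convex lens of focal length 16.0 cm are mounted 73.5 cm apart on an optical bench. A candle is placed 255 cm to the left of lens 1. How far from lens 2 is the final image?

30.0 cm

Lens 1: 1/d_i1 = 1/f₁ − 1/d_o1 = 1/(34.0) − 1/(255) = 0.02549, so d_i1 = 39.23 cm.
The intermediate image is 39.23 cm to the right of lens 1, which is 73.5 − (39.23) = 34.27 cm to the left of lens 2, so d_o2 = +34.27 cm.
Lens 2: 1/d_i2 = 1/f₂ − 1/d_o2 = 1/(16.0) − 1/(34.27) = 0.03332, so d_i2 = 30.0 cm.
The final image is real, 30.0 cm to the right of lens 2 (overall magnification ≈ 0.13).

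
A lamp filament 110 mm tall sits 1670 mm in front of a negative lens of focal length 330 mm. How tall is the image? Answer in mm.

18.2 mm

For a negative lens, f = -330 mm.
1/d_i = 1/f − 1/d_o = 1/(-330.0) − 1/(1670) = -0.003629, so d_i = -275.6 mm.
m = −d_i/d_o = +0.1650.
|h_i| = |m|·h_o = 0.1650 × 110 = 18.2 mm. The image is virtual, upright and reduced, on the same side as the object.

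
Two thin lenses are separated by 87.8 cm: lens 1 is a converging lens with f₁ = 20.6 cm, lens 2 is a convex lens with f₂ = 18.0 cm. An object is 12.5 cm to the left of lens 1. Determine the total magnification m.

m = -0.451

Lens 1: 1/d_i1 = 1/(20.6) − 1/(12.5) = -0.03146, so d_i1 = -31.79 cm; m₁ = −d_i1/d_o1 = +2.543.
d_o2 = 87.8 − (-31.79) = 119.6 cm.
Lens 2: 1/d_i2 = 1/(18.0) − 1/(119.6) = 0.04719, so d_i2 = 21.19 cm; m₂ = −d_i2/d_o2 = -0.1772.
m = m₁·m₂ = (+2.543)(-0.1772) = -0.451.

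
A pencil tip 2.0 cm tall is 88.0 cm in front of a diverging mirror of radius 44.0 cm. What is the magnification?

f = R/2 = 44.0/2 = 22.00 cm; for a diverging mirror, f = -22.00 cm.
1/d_i = 1/f − 1/d_o = 1/(-22.00) − 1/(88.0) = -0.05682, so d_i = -17.60 cm.
m = −d_i/d_o = −(-17.60)/(88.0) = +0.200.
The image is virtual, upright and reduced, behind the mirror.

m = +0.200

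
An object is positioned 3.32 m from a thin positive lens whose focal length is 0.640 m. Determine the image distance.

Thin-lens equation: 1/d_i = 1/f − 1/d_o = 1/(0.6400) − 1/(3.32) = 1.562 − 0.3012 = 1.261, so d_i = 0.793 m.
The image is real, inverted and reduced, on the far side of the lens.

0.793 m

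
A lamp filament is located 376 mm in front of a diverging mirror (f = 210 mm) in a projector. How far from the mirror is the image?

For a diverging mirror, f = -210 mm.
Mirror equation: 1/q = 1/f − 1/p = 1/(-210.0) − 1/(376) = -0.004762 − 0.002660 = -0.007421, so q = -135 mm.
The image is virtual, upright and reduced, behind the mirror.

135 mm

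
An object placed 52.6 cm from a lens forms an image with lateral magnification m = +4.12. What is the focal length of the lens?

f = 69.5 cm (converging)

m = −d_i/d_o ⇒ d_i = −m·d_o = −(+4.12)·(52.6) = -216.7 cm.
1/f = 1/d_o + 1/d_i = 1/(52.6) + 1/(-216.7) = 0.01440, so f = 69.5 cm.
Since f is positive, the lens is converging.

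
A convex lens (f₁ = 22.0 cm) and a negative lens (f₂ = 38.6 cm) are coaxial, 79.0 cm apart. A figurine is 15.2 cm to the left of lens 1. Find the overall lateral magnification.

Lens 1: 1/d_i1 = 1/(22.0) − 1/(15.2) = -0.02033, so d_i1 = -49.18 cm; m₁ = −d_i1/d_o1 = +3.236.
d_o2 = 79.0 − (-49.18) = 128.2 cm.
f₂ = −38.6 cm (diverging).
Lens 2: 1/d_i2 = 1/(-38.6) − 1/(128.2) = -0.03371, so d_i2 = -29.67 cm; m₂ = −d_i2/d_o2 = +0.2314.
m = m₁·m₂ = (+3.236)(+0.2314) = +0.749.

m = +0.749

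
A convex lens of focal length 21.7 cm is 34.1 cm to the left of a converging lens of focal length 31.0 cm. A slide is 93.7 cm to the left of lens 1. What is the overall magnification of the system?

Lens 1: 1/d_i1 = 1/(21.7) − 1/(93.7) = 0.03541, so d_i1 = 28.24 cm; m₁ = −d_i1/d_o1 = -0.3014.
d_o2 = 34.1 − (28.24) = 5.860 cm.
Lens 2: 1/d_i2 = 1/(31.0) − 1/(5.860) = -0.1384, so d_i2 = -7.226 cm; m₂ = −d_i2/d_o2 = +1.233.
m = m₁·m₂ = (-0.3014)(+1.233) = -0.372.

m = -0.372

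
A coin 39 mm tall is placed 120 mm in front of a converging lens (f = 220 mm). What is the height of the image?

1/d_i = 1/f − 1/d_o = 1/(220.0) − 1/(120) = -0.003788, so d_i = -264.0 mm.
m = −d_i/d_o = +2.200.
|h_i| = |m|·h_o = 2.200 × 39 = 85.8 mm. The image is virtual, upright and enlarged, on the same side as the object.

85.8 mm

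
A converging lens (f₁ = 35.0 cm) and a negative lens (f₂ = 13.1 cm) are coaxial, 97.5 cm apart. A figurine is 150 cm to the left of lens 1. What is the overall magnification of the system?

m = -0.0614

Lens 1: 1/d_i1 = 1/(35.0) − 1/(150) = 0.02190, so d_i1 = 45.65 cm; m₁ = −d_i1/d_o1 = -0.3043.
d_o2 = 97.5 − (45.65) = 51.85 cm.
f₂ = −13.1 cm (diverging).
Lens 2: 1/d_i2 = 1/(-13.1) − 1/(51.85) = -0.09562, so d_i2 = -10.46 cm; m₂ = −d_i2/d_o2 = +0.2017.
m = m₁·m₂ = (-0.3043)(+0.2017) = -0.0614.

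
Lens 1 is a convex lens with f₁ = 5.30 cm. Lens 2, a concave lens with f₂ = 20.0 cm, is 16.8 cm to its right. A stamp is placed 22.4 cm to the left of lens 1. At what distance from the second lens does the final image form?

6.60 cm

Lens 1: 1/d_i1 = 1/f₁ − 1/d_o1 = 1/(5.30) − 1/(22.4) = 0.1440, so d_i1 = 6.943 cm.
The intermediate image is 6.943 cm to the right of lens 1, which is 16.8 − (6.943) = 9.857 cm to the left of lens 2, so d_o2 = +9.857 cm.
Lens 2 is diverging, so f₂ = −20.0 cm.
Lens 2: 1/d_i2 = 1/f₂ − 1/d_o2 = 1/(-20.0) − 1/(9.857) = -0.1515, so d_i2 = -6.60 cm.
The final image is virtual, 6.60 cm to the left of lens 2 (overall magnification ≈ -0.21).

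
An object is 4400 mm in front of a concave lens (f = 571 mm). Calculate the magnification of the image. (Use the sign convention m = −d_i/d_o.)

For a concave lens, f = -571 mm.
1/d_i = 1/f − 1/d_o = 1/(-571.0) − 1/(4400) = -0.001979, so d_i = -505.4 mm.
m = −d_i/d_o = −(-505.4)/(4400) = +0.115.
The image is virtual, upright and reduced, on the same side as the object.

m = +0.115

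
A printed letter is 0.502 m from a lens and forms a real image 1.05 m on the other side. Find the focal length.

f = 0.340 m (converging)

Real image ⇒ d_i = +1.05 m.
1/f = 1/d_o + 1/d_i = 1/(0.502) + 1/(1.05) = 2.944, so f = 0.340 m.
Since f is positive, the lens is converging.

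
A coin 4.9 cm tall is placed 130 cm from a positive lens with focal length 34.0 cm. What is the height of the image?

1/d_i = 1/f − 1/d_o = 1/(34.00) − 1/(130) = 0.02172, so d_i = 46.04 cm.
m = −d_i/d_o = -0.3542.
|h_i| = |m|·h_o = 0.3542 × 4.9 = 1.74 cm. The image is real, inverted and reduced, on the far side of the lens.

1.74 cm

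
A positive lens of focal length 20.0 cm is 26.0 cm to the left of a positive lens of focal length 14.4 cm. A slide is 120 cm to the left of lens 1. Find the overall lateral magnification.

Lens 1: 1/d_i1 = 1/(20.0) − 1/(120) = 0.04167, so d_i1 = 24.00 cm; m₁ = −d_i1/d_o1 = -0.2000.
d_o2 = 26.0 − (24.00) = 2.000 cm.
Lens 2: 1/d_i2 = 1/(14.4) − 1/(2.000) = -0.4306, so d_i2 = -2.323 cm; m₂ = −d_i2/d_o2 = +1.161.
m = m₁·m₂ = (-0.2000)(+1.161) = -0.232.

m = -0.232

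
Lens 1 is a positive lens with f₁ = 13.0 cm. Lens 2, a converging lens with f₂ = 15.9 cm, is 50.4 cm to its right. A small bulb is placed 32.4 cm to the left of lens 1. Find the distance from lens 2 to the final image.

Lens 1: 1/d_i1 = 1/f₁ − 1/d_o1 = 1/(13.0) − 1/(32.4) = 0.04606, so d_i1 = 21.71 cm.
The intermediate image is 21.71 cm to the right of lens 1, which is 50.4 − (21.71) = 28.69 cm to the left of lens 2, so d_o2 = +28.69 cm.
Lens 2: 1/d_i2 = 1/f₂ − 1/d_o2 = 1/(15.9) − 1/(28.69) = 0.02804, so d_i2 = 35.7 cm.
The final image is real, 35.7 cm to the right of lens 2 (overall magnification ≈ 0.83).

35.7 cm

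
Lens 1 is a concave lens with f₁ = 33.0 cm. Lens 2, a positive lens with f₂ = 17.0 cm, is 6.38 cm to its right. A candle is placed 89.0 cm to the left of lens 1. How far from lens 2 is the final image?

38.5 cm

Lens 1 is diverging, so f₁ = −33.0 cm.
Lens 1: 1/d_i1 = 1/f₁ − 1/d_o1 = 1/(-33.0) − 1/(89.0) = -0.04154, so d_i1 = -24.07 cm.
The intermediate image is 24.07 cm to the left of lens 1 (virtual), which is 6.38 − (-24.07) = 30.45 cm to the left of lens 2, so d_o2 = +30.45 cm.
Lens 2: 1/d_i2 = 1/f₂ − 1/d_o2 = 1/(17.0) − 1/(30.45) = 0.02598, so d_i2 = 38.5 cm.
The final image is real, 38.5 cm to the right of lens 2 (overall magnification ≈ -0.34).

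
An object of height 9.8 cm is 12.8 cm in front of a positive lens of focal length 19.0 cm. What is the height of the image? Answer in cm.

30.0 cm

1/d_i = 1/f − 1/d_o = 1/(19.00) − 1/(12.8) = -0.02549, so d_i = -39.23 cm.
m = −d_i/d_o = +3.065.
|h_i| = |m|·h_o = 3.065 × 9.8 = 30.0 cm. The image is virtual, upright and enlarged, on the same side as the object.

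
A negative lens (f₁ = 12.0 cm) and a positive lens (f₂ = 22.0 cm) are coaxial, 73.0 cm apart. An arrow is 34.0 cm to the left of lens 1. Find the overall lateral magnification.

f₁ = −12.0 cm (diverging).
Lens 1: 1/d_i1 = 1/(-12.0) − 1/(34.0) = -0.1127, so d_i1 = -8.870 cm; m₁ = −d_i1/d_o1 = +0.2609.
d_o2 = 73.0 − (-8.870) = 81.87 cm.
Lens 2: 1/d_i2 = 1/(22.0) − 1/(81.87) = 0.03324, so d_i2 = 30.08 cm; m₂ = −d_i2/d_o2 = -0.3675.
m = m₁·m₂ = (+0.2609)(-0.3675) = -0.0959.

m = -0.0959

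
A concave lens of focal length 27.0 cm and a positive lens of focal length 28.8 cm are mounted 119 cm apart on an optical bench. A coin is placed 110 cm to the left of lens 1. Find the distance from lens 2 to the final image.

36.2 cm

Lens 1 is diverging, so f₁ = −27.0 cm.
Lens 1: 1/d_i1 = 1/f₁ − 1/d_o1 = 1/(-27.0) − 1/(110) = -0.04613, so d_i1 = -21.68 cm.
The intermediate image is 21.68 cm to the left of lens 1 (virtual), which is 119 − (-21.68) = 140.7 cm to the left of lens 2, so d_o2 = +140.7 cm.
Lens 2: 1/d_i2 = 1/f₂ − 1/d_o2 = 1/(28.8) − 1/(140.7) = 0.02761, so d_i2 = 36.2 cm.
The final image is real, 36.2 cm to the right of lens 2 (overall magnification ≈ -0.051).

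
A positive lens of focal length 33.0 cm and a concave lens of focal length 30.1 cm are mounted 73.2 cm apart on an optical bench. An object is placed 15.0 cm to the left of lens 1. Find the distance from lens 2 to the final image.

23.2 cm

Lens 1: 1/d_i1 = 1/f₁ − 1/d_o1 = 1/(33.0) − 1/(15.0) = -0.03636, so d_i1 = -27.50 cm.
The intermediate image is 27.50 cm to the left of lens 1 (virtual), which is 73.2 − (-27.50) = 100.7 cm to the left of lens 2, so d_o2 = +100.7 cm.
Lens 2 is diverging, so f₂ = −30.1 cm.
Lens 2: 1/d_i2 = 1/f₂ − 1/d_o2 = 1/(-30.1) − 1/(100.7) = -0.04315, so d_i2 = -23.2 cm.
The final image is virtual, 23.2 cm to the left of lens 2 (overall magnification ≈ 0.42).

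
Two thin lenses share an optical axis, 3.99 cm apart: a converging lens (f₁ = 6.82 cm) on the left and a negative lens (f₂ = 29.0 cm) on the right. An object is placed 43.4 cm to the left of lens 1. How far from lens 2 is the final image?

4.78 cm

Lens 1: 1/d_i1 = 1/f₁ − 1/d_o1 = 1/(6.82) − 1/(43.4) = 0.1236, so d_i1 = 8.092 cm.
The intermediate image is 8.092 cm to the right of lens 1, which lies 4.102 cm to the right of lens 2 — a virtual object — so d_o2 = −4.102 cm.
Lens 2 is diverging, so f₂ = −29.0 cm.
Lens 2: 1/d_i2 = 1/f₂ − 1/d_o2 = 1/(-29.0) − 1/(-4.102) = 0.2093, so d_i2 = 4.78 cm.
The final image is real, 4.78 cm to the right of lens 2 (overall magnification ≈ -0.22).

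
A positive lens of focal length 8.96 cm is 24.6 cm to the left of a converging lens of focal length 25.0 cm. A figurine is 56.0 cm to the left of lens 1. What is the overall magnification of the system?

Lens 1: 1/d_i1 = 1/(8.96) − 1/(56.0) = 0.09375, so d_i1 = 10.67 cm; m₁ = −d_i1/d_o1 = -0.1905.
d_o2 = 24.6 − (10.67) = 13.93 cm.
Lens 2: 1/d_i2 = 1/(25.0) − 1/(13.93) = -0.03179, so d_i2 = -31.46 cm; m₂ = −d_i2/d_o2 = +2.258.
m = m₁·m₂ = (-0.1905)(+2.258) = -0.430.

m = -0.430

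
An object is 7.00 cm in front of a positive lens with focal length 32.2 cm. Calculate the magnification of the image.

1/d_i = 1/f − 1/d_o = 1/(32.20) − 1/(7.00) = -0.1118, so d_i = -8.944 cm.
m = −d_i/d_o = −(-8.944)/(7.00) = +1.28.
The image is virtual, upright and enlarged, on the same side as the object.

m = +1.28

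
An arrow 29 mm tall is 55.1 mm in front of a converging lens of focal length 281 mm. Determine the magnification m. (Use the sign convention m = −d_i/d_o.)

1/d_i = 1/f − 1/d_o = 1/(281.0) − 1/(55.1) = -0.01459, so d_i = -68.54 mm.
m = −d_i/d_o = −(-68.54)/(55.1) = +1.24.
The image is virtual, upright and enlarged, on the same side as the object.

m = +1.24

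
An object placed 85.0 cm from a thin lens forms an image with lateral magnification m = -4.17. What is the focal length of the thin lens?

f = 68.6 cm (converging)

m = −d_i/d_o ⇒ d_i = −m·d_o = −(-4.17)·(85.0) = 354.4 cm.
1/f = 1/d_o + 1/d_i = 1/(85.0) + 1/(354.4) = 0.01459, so f = 68.6 cm.
Since f is positive, the thin lens is converging.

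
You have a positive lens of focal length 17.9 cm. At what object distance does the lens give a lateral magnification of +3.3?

12.5 cm

m = −d_i/d_o ⇒ d_i = −m·d_o.
1/f = 1/d_o + 1/d_i = 1/d_o − 1/(m·d_o) = (1 − 1/m)/d_o, so d_o = f(1 − 1/m) = (17.90)(1 − 1/(+3.3)) = 12.5 cm.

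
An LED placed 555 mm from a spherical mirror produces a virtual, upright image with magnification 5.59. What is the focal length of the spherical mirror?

f = 676 mm (concave)

m = −d_i/d_o ⇒ d_i = −m·d_o = −(+5.59)·(555) = -3102 mm.
1/f = 1/d_o + 1/d_i = 1/(555) + 1/(-3102) = 0.001479, so f = 676 mm.
Since f is positive, the spherical mirror is concave.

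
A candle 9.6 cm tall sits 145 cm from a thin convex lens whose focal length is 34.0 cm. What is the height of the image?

2.94 cm

1/d_i = 1/f − 1/d_o = 1/(34.00) − 1/(145) = 0.02252, so d_i = 44.41 cm.
m = −d_i/d_o = -0.3063.
|h_i| = |m|·h_o = 0.3063 × 9.6 = 2.94 cm. The image is real, inverted and reduced, on the far side of the lens.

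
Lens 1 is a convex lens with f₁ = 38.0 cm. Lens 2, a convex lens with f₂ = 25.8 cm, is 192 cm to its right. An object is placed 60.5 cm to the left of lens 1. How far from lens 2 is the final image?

36.2 cm

Lens 1: 1/d_i1 = 1/f₁ − 1/d_o1 = 1/(38.0) − 1/(60.5) = 0.009787, so d_i1 = 102.2 cm.
The intermediate image is 102.2 cm to the right of lens 1, which is 192 − (102.2) = 89.80 cm to the left of lens 2, so d_o2 = +89.80 cm.
Lens 2: 1/d_i2 = 1/f₂ − 1/d_o2 = 1/(25.8) − 1/(89.80) = 0.02762, so d_i2 = 36.2 cm.
The final image is real, 36.2 cm to the right of lens 2 (overall magnification ≈ 0.68).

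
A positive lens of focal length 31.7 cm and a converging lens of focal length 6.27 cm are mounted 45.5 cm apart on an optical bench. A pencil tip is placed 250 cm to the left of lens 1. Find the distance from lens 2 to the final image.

Lens 1: 1/d_i1 = 1/f₁ − 1/d_o1 = 1/(31.7) − 1/(250) = 0.02755, so d_i1 = 36.30 cm.
The intermediate image is 36.30 cm to the right of lens 1, which is 45.5 − (36.30) = 9.200 cm to the left of lens 2, so d_o2 = +9.200 cm.
Lens 2: 1/d_i2 = 1/f₂ − 1/d_o2 = 1/(6.27) − 1/(9.200) = 0.05079, so d_i2 = 19.7 cm.
The final image is real, 19.7 cm to the right of lens 2 (overall magnification ≈ 0.31).

19.7 cm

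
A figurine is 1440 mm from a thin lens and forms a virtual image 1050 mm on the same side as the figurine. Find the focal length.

f = -3880 mm (diverging)

Virtual image ⇒ d_i = −1050 mm.
1/f = 1/d_o + 1/d_i = 1/(1440) + 1/(-1050) = -0.0002579, so f = -3880 mm.
Since f is negative, the thin lens is diverging.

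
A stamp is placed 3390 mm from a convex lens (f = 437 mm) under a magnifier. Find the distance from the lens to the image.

Thin-lens equation: 1/d_i = 1/f − 1/d_o = 1/(437.0) − 1/(3390) = 0.002288 − 0.0002950 = 0.001993, so d_i = 502 mm.
The image is real, inverted and reduced, on the far side of the lens.

502 mm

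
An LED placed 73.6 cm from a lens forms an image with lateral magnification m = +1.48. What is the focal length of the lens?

m = −d_i/d_o ⇒ d_i = −m·d_o = −(+1.48)·(73.6) = -108.9 cm.
1/f = 1/d_o + 1/d_i = 1/(73.6) + 1/(-108.9) = 0.004404, so f = 227 cm.
Since f is positive, the lens is converging.

f = 227 cm (converging)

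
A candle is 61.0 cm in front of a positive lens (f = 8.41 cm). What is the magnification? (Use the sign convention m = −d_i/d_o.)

1/d_i = 1/f − 1/d_o = 1/(8.410) − 1/(61.0) = 0.1025, so d_i = 9.755 cm.
m = −d_i/d_o = −(9.755)/(61.0) = -0.160.
The image is real, inverted and reduced, on the far side of the lens.

m = -0.160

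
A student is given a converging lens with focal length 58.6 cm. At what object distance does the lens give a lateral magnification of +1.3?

13.5 cm

m = −d_i/d_o ⇒ d_i = −m·d_o.
1/f = 1/d_o + 1/d_i = 1/d_o − 1/(m·d_o) = (1 − 1/m)/d_o, so d_o = f(1 − 1/m) = (58.60)(1 − 1/(+1.3)) = 13.5 cm.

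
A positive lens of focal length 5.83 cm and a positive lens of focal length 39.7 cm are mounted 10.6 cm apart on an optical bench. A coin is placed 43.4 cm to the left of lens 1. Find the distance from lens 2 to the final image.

Lens 1: 1/d_i1 = 1/f₁ − 1/d_o1 = 1/(5.83) − 1/(43.4) = 0.1485, so d_i1 = 6.735 cm.
The intermediate image is 6.735 cm to the right of lens 1, which is 10.6 − (6.735) = 3.865 cm to the left of lens 2, so d_o2 = +3.865 cm.
Lens 2: 1/d_i2 = 1/f₂ − 1/d_o2 = 1/(39.7) − 1/(3.865) = -0.2335, so d_i2 = -4.28 cm.
The final image is virtual, 4.28 cm to the left of lens 2 (overall magnification ≈ -0.17).

4.28 cm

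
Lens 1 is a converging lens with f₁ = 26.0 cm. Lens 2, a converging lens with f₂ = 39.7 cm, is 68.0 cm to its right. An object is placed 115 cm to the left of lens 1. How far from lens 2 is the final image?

Lens 1: 1/d_i1 = 1/f₁ − 1/d_o1 = 1/(26.0) − 1/(115) = 0.02977, so d_i1 = 33.60 cm.
The intermediate image is 33.60 cm to the right of lens 1, which is 68.0 − (33.60) = 34.40 cm to the left of lens 2, so d_o2 = +34.40 cm.
Lens 2: 1/d_i2 = 1/f₂ − 1/d_o2 = 1/(39.7) − 1/(34.40) = -0.003881, so d_i2 = -258 cm.
The final image is virtual, 258 cm to the left of lens 2 (overall magnification ≈ -2.2).

258 cm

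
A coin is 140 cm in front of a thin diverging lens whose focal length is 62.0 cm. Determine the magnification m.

m = +0.307

For a diverging lens, f = -62.0 cm.
1/d_i = 1/f − 1/d_o = 1/(-62.00) − 1/(140) = -0.02327, so d_i = -42.97 cm.
m = −d_i/d_o = −(-42.97)/(140) = +0.307.
The image is virtual, upright and reduced, on the same side as the object.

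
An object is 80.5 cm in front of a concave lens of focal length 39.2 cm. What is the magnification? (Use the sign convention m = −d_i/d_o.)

m = +0.327

For a concave lens, f = -39.2 cm.
1/d_i = 1/f − 1/d_o = 1/(-39.20) − 1/(80.5) = -0.03793, so d_i = -26.36 cm.
m = −d_i/d_o = −(-26.36)/(80.5) = +0.327.
The image is virtual, upright and reduced, on the same side as the object.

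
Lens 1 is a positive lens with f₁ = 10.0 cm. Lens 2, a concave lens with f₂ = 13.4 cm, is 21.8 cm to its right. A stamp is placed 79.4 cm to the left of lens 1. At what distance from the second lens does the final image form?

5.84 cm

Lens 1: 1/d_i1 = 1/f₁ − 1/d_o1 = 1/(10.0) − 1/(79.4) = 0.08741, so d_i1 = 11.44 cm.
The intermediate image is 11.44 cm to the right of lens 1, which is 21.8 − (11.44) = 10.36 cm to the left of lens 2, so d_o2 = +10.36 cm.
Lens 2 is diverging, so f₂ = −13.4 cm.
Lens 2: 1/d_i2 = 1/f₂ − 1/d_o2 = 1/(-13.4) − 1/(10.36) = -0.1712, so d_i2 = -5.84 cm.
The final image is virtual, 5.84 cm to the left of lens 2 (overall magnification ≈ -0.081).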